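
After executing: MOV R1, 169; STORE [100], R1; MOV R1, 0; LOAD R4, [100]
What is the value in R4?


Register and memory trace:
  MOV R1, 169  → R1 = 169
  STORE [100], R1  → mem[100] = 169
  MOV R1, 0  → R1 = 0
  LOAD R4, [100]  → R4 = mem[100] = 169
Final: R4 = 169

169


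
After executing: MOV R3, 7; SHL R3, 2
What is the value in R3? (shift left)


Register state trace:
  MOV R3, 7  → R3 = 7
  SHL R3, 2  → R3 = 7 << 2 = 7 * 2^2 = 28
Final: R3 = 28

28


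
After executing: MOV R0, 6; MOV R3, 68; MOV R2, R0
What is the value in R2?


Register state trace:
  MOV R0, 6  → R0 = 6
  MOV R3, 68  → R3 = 68
  MOV R2, R0  → R2 = 6
Final: R2 = 6

6


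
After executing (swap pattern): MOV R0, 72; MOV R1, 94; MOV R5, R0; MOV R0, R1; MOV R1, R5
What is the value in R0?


Register state trace (swap pattern):
  MOV R0, 72  → R0 = 72
  MOV R1, 94  → R1 = 94
  MOV R5, R0  → R5 = 72  (save R0)
  MOV R0, R1  → R0 = 94  (R0 gets R1's value)
  MOV R1, R5  → R1 = 72  (R1 gets saved value)
Final: R0 = 94

94


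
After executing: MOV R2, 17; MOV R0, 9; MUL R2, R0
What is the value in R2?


Register state trace:
  MOV R2, 17  → R2 = 17
  MOV R0, 9  → R0 = 9
  MUL R2, R0  → R2 = 17 * 9 = 153
Final: R2 = 153

153


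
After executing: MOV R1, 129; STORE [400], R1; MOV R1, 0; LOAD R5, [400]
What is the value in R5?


Register and memory trace:
  MOV R1, 129  → R1 = 129
  STORE [400], R1  → mem[400] = 129
  MOV R1, 0  → R1 = 0
  LOAD R5, [400]  → R5 = mem[400] = 129
Final: R5 = 129

129


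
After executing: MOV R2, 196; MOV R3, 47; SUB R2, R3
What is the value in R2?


Register state trace:
  MOV R2, 196  → R2 = 196
  MOV R3, 47  → R3 = 47
  SUB R2, R3  → R2 = 196 - 47 = 149
Final: R2 = 149

149


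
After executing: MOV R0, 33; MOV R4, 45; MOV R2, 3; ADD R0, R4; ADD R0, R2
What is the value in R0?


Register state trace:
  MOV R0, 33  → R0 = 33
  MOV R4, 45  → R4 = 45
  MOV R2, 3  → R2 = 3
  ADD R0, R4  → R0 = 33 + 45 = 78
  ADD R0, R2  → R0 = 78 + 3 = 81
Final: R0 = 81

81


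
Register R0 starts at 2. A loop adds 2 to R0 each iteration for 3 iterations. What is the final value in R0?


Starting value: R0 = 2
  Iter 1: R0 = 2 + 2 = 4
  Iter 2: R0 = 4 + 2 = 6
  Iter 3: R0 = 6 + 2 = 8
Final: R0 = 8

8


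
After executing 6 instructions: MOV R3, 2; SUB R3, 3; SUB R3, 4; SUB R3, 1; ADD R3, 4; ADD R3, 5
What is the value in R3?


Register state trace:
  MOV R3, 2  → R3 = 2
  SUB R3, 3  → R3 = 2 - 3 = -1
  SUB R3, 4  → R3 = -1 - 4 = -5
  SUB R3, 1  → R3 = -5 - 1 = -6
  ADD R3, 4  → R3 = -6 + 4 = -2
  ADD R3, 5  → R3 = -2 + 5 = 3
Final: R3 = 3

3


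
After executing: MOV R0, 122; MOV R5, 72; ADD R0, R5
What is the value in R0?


Register state trace:
  MOV R0, 122  → R0 = 122
  MOV R5, 72  → R5 = 72
  ADD R0, R5  → R0 = 122 + 72 = 194
Final: R0 = 194

194


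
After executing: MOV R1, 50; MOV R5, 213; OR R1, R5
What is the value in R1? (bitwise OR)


Register state trace:
  MOV R1, 50  → R1 = 50 (0b00110010)
  MOV R5, 213  → R5 = 213 (0b11010101)
  OR R1, R5   → R1 = 50 OR 213 = 247 (0b11110111)
Final: R1 = 247

247


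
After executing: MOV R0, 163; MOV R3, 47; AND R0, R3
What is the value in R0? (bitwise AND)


Register state trace:
  MOV R0, 163  → R0 = 163 (0b10100011)
  MOV R3, 47  → R3 = 47 (0b00101111)
  AND R0, R3  → R0 = 163 AND 47 = 35 (0b00100011)
Final: R0 = 35

35


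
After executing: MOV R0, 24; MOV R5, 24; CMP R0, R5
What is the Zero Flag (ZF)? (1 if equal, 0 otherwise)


Register state trace:
  MOV R0, 24  → R0 = 24
  MOV R5, 24  → R5 = 24
  CMP R0, R5  → computes 24 - 24 = 0
  Result is zero, so values are equal
ZF = 1

1


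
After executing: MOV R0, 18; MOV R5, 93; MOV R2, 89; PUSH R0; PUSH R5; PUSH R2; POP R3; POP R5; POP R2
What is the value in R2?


Stack trace (top is rightmost):
  MOV R0, 18  → R0 = 18
  MOV R5, 93  → R5 = 93
  MOV R2, 89  → R2 = 89
  PUSH R0  → stack: [18]
  PUSH R5  → stack: [18, 93]
  PUSH R2  → stack: [18, 93, 89]
  POP R3  → R3 = 89, stack: [18, 93]
  POP R5  → R5 = 93, stack: [18]
  POP R2  → R2 = 18, stack: []
Final: R2 = 18

18


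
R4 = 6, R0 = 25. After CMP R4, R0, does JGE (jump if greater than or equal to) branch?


Trace:
  R4 = 6, R0 = 25
  CMP R4, R0  → compares 6 vs 25
  JGE checks: is 6 greater than or equal to 25?
  6 < 25, so condition is false
Branch taken: No

No


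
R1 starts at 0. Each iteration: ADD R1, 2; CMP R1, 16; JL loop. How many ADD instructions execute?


Loop trace (R1 starts at 0, target 16, step 2):
  ADD #1: R1 = 0 + 2 = 2  → 2 < 16, loop
  ADD #2: R1 = 2 + 2 = 4  → 4 < 16, loop
  ADD #3: R1 = 4 + 2 = 6  → 6 < 16, loop
  ADD #4: R1 = 6 + 2 = 8  → 8 < 16, loop
  ADD #5: R1 = 8 + 2 = 10  → 10 < 16, loop
  ADD #6: R1 = 10 + 2 = 12  → 12 < 16, loop
  ADD #7: R1 = 12 + 2 = 14  → 14 < 16, loop
  ADD #8: R1 = 14 + 2 = 16  → 16 >= 16, exit
Total ADD instructions: 8

8


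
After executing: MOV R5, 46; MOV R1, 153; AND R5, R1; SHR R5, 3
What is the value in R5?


Register state trace:
  MOV R5, 46  → R5 = 46 (0b00101110)
  MOV R1, 153  → R1 = 153 (0b10011001)
  AND R5, R1  → R5 = 46 AND 153 = 8 (0b00001000)
  SHR R5, 3  → R5 = 8 >> 3 = 1
Final: R5 = 1

1


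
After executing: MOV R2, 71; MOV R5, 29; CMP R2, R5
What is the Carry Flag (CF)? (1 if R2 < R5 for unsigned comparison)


Register state trace:
  MOV R2, 71  → R2 = 71
  MOV R5, 29  → R5 = 29
  CMP R2, R5  → unsigned 71 - 29: no borrow
  71 >= 29, so CF = 0
CF = 0

0


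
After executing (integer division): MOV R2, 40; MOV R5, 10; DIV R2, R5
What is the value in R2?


Register state trace:
  MOV R2, 40  → R2 = 40
  MOV R5, 10  → R5 = 10
  DIV R2, R5  → R2 = 40 // 10 = 4
Final: R2 = 4

4


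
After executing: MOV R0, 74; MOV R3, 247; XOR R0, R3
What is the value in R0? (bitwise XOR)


Register state trace:
  MOV R0, 74  → R0 = 74 (0b01001010)
  MOV R3, 247  → R3 = 247 (0b11110111)
  XOR R0, R3  → R0 = 74 XOR 247 = 189 (0b10111101)
Final: R0 = 189

189


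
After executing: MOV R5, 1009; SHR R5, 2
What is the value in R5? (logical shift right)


Register state trace:
  MOV R5, 1009  → R5 = 1009
  SHR R5, 2  → R5 = 1009 >> 2 = 1009 // 2^2 = 252
Final: R5 = 252

252


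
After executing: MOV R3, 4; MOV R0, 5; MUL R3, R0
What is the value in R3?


Register state trace:
  MOV R3, 4  → R3 = 4
  MOV R0, 5  → R0 = 5
  MUL R3, R0  → R3 = 4 * 5 = 20
Final: R3 = 20

20


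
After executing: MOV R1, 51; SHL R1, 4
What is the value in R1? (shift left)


Register state trace:
  MOV R1, 51  → R1 = 51
  SHL R1, 4  → R1 = 51 << 4 = 51 * 2^4 = 816
Final: R1 = 816

816


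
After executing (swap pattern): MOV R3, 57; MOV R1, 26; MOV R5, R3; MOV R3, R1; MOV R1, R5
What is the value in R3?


Register state trace (swap pattern):
  MOV R3, 57  → R3 = 57
  MOV R1, 26  → R1 = 26
  MOV R5, R3  → R5 = 57  (save R3)
  MOV R3, R1  → R3 = 26  (R3 gets R1's value)
  MOV R1, R5  → R1 = 57  (R1 gets saved value)
Final: R3 = 26

26


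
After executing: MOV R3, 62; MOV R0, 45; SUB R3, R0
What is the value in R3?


Register state trace:
  MOV R3, 62  → R3 = 62
  MOV R0, 45  → R0 = 45
  SUB R3, R0  → R3 = 62 - 45 = 17
Final: R3 = 17

17


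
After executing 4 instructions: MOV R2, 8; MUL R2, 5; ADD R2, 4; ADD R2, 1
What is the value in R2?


Register state trace:
  MOV R2, 8  → R2 = 8
  MUL R2, 5  → R2 = 8 * 5 = 40
  ADD R2, 4  → R2 = 40 + 4 = 44
  ADD R2, 1  → R2 = 44 + 1 = 45
Final: R2 = 45

45


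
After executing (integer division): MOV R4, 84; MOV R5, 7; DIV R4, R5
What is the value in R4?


Register state trace:
  MOV R4, 84  → R4 = 84
  MOV R5, 7  → R5 = 7
  DIV R4, R5  → R4 = 84 // 7 = 12
Final: R4 = 12

12


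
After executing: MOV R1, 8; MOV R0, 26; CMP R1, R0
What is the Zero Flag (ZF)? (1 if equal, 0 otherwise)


Register state trace:
  MOV R1, 8  → R1 = 8
  MOV R0, 26  → R0 = 26
  CMP R1, R0  → computes 8 - 26 = -18
  Result is nonzero, so values are not equal
ZF = 0

0


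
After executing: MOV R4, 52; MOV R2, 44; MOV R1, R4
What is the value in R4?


Register state trace:
  MOV R4, 52  → R4 = 52
  MOV R2, 44  → R2 = 44
  MOV R1, R4  → R1 = 52
Final: R4 = 52

52


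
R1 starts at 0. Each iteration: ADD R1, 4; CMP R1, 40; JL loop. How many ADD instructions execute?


Loop trace (R1 starts at 0, target 40, step 4):
  ADD #1: R1 = 0 + 4 = 4  → 4 < 40, loop
  ADD #2: R1 = 4 + 4 = 8  → 8 < 40, loop
  ADD #3: R1 = 8 + 4 = 12  → 12 < 40, loop
  ADD #4: R1 = 12 + 4 = 16  → 16 < 40, loop
  ADD #5: R1 = 16 + 4 = 20  → 20 < 40, loop
  ADD #6: R1 = 20 + 4 = 24  → 24 < 40, loop
  ADD #7: R1 = 24 + 4 = 28  → 28 < 40, loop
  ADD #8: R1 = 28 + 4 = 32  → 32 < 40, loop
  ADD #9: R1 = 32 + 4 = 36  → 36 < 40, loop
  ADD #10: R1 = 36 + 4 = 40  → 40 >= 40, exit
Total ADD instructions: 10

10


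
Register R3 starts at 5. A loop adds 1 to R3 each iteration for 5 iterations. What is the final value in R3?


Starting value: R3 = 5
  Iter 1: R3 = 5 + 1 = 6
  Iter 2: R3 = 6 + 1 = 7
  Iter 3: R3 = 7 + 1 = 8
  Iter 4: R3 = 8 + 1 = 9
  Iter 5: R3 = 9 + 1 = 10
Final: R3 = 10

10


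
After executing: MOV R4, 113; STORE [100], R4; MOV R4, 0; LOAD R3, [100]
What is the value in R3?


Register and memory trace:
  MOV R4, 113  → R4 = 113
  STORE [100], R4  → mem[100] = 113
  MOV R4, 0  → R4 = 0
  LOAD R3, [100]  → R3 = mem[100] = 113
Final: R3 = 113

113


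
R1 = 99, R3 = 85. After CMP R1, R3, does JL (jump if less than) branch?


Trace:
  R1 = 99, R3 = 85
  CMP R1, R3  → compares 99 vs 85
  JL checks: is 99 less than 85?
  99 > 85, so condition is false
Branch taken: No

No


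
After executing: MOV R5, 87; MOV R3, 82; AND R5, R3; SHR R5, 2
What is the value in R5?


Register state trace:
  MOV R5, 87  → R5 = 87 (0b01010111)
  MOV R3, 82  → R3 = 82 (0b01010010)
  AND R5, R3  → R5 = 87 AND 82 = 82 (0b01010010)
  SHR R5, 2  → R5 = 82 >> 2 = 20
Final: R5 = 20

20


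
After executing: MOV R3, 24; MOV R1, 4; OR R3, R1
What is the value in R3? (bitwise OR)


Register state trace:
  MOV R3, 24  → R3 = 24 (0b00011000)
  MOV R1, 4  → R1 = 4 (0b00000100)
  OR R3, R1   → R3 = 24 OR 4 = 28 (0b00011100)
Final: R3 = 28

28


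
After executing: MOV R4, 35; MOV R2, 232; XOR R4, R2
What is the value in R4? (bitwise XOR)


Register state trace:
  MOV R4, 35  → R4 = 35 (0b00100011)
  MOV R2, 232  → R2 = 232 (0b11101000)
  XOR R4, R2  → R4 = 35 XOR 232 = 203 (0b11001011)
Final: R4 = 203

203


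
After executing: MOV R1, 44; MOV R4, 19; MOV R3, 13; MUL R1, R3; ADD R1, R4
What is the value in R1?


Register state trace:
  MOV R1, 44  → R1 = 44
  MOV R4, 19  → R4 = 19
  MOV R3, 13  → R3 = 13
  MUL R1, R3  → R1 = 44 * 13 = 572
  ADD R1, R4  → R1 = 572 + 19 = 591
Final: R1 = 591

591


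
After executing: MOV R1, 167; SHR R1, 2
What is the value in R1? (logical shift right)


Register state trace:
  MOV R1, 167  → R1 = 167
  SHR R1, 2  → R1 = 167 >> 2 = 167 // 2^2 = 41
Final: R1 = 41

41


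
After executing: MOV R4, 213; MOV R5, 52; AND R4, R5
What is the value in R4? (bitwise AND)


Register state trace:
  MOV R4, 213  → R4 = 213 (0b11010101)
  MOV R5, 52  → R5 = 52 (0b00110100)
  AND R4, R5  → R4 = 213 AND 52 = 20 (0b00010100)
Final: R4 = 20

20


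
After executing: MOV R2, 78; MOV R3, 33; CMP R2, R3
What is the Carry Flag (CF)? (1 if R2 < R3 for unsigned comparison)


Register state trace:
  MOV R2, 78  → R2 = 78
  MOV R3, 33  → R3 = 33
  CMP R2, R3  → unsigned 78 - 33: no borrow
  78 >= 33, so CF = 0
CF = 0

0


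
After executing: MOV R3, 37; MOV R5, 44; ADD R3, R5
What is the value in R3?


Register state trace:
  MOV R3, 37  → R3 = 37
  MOV R5, 44  → R5 = 44
  ADD R3, R5  → R3 = 37 + 44 = 81
Final: R3 = 81

81


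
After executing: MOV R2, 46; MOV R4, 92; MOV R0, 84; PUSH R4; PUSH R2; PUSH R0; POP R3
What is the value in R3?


Stack trace (top is rightmost):
  MOV R2, 46  → R2 = 46
  MOV R4, 92  → R4 = 92
  MOV R0, 84  → R0 = 84
  PUSH R4  → stack: [92]
  PUSH R2  → stack: [92, 46]
  PUSH R0  → stack: [92, 46, 84]
  POP R3  → R3 = 84, stack: [92, 46]
Final: R3 = 84

84


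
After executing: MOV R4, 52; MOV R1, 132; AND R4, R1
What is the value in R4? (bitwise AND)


Register state trace:
  MOV R4, 52  → R4 = 52 (0b00110100)
  MOV R1, 132  → R1 = 132 (0b10000100)
  AND R4, R1  → R4 = 52 AND 132 = 4 (0b00000100)
Final: R4 = 4

4


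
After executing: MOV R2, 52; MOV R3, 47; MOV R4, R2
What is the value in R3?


Register state trace:
  MOV R2, 52  → R2 = 52
  MOV R3, 47  → R3 = 47
  MOV R4, R2  → R4 = 52
Final: R3 = 47

47


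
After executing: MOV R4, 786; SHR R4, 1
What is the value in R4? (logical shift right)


Register state trace:
  MOV R4, 786  → R4 = 786
  SHR R4, 1  → R4 = 786 >> 1 = 786 // 2^1 = 393
Final: R4 = 393

393


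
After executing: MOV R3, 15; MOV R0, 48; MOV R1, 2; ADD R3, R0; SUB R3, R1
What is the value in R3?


Register state trace:
  MOV R3, 15  → R3 = 15
  MOV R0, 48  → R0 = 48
  MOV R1, 2  → R1 = 2
  ADD R3, R0  → R3 = 15 + 48 = 63
  SUB R3, R1  → R3 = 63 - 2 = 61
Final: R3 = 61

61


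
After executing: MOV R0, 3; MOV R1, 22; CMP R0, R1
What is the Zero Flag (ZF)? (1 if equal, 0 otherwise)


Register state trace:
  MOV R0, 3  → R0 = 3
  MOV R1, 22  → R1 = 22
  CMP R0, R1  → computes 3 - 22 = -19
  Result is nonzero, so values are not equal
ZF = 0

0


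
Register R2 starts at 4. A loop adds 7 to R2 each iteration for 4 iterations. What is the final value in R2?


Starting value: R2 = 4
  Iter 1: R2 = 4 + 7 = 11
  Iter 2: R2 = 11 + 7 = 18
  Iter 3: R2 = 18 + 7 = 25
  Iter 4: R2 = 25 + 7 = 32
Final: R2 = 32

32


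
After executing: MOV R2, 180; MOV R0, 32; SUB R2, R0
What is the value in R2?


Register state trace:
  MOV R2, 180  → R2 = 180
  MOV R0, 32  → R0 = 32
  SUB R2, R0  → R2 = 180 - 32 = 148
Final: R2 = 148

148


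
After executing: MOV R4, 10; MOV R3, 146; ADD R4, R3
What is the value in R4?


Register state trace:
  MOV R4, 10  → R4 = 10
  MOV R3, 146  → R3 = 146
  ADD R4, R3  → R4 = 10 + 146 = 156
Final: R4 = 156

156


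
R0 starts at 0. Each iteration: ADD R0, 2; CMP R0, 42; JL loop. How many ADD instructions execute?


Loop trace (R0 starts at 0, target 42, step 2):
  ADD #1: R0 = 0 + 2 = 2  → 2 < 42, loop
  ADD #2: R0 = 2 + 2 = 4  → 4 < 42, loop
  ADD #3: R0 = 4 + 2 = 6  → 6 < 42, loop
  ADD #4: R0 = 6 + 2 = 8  → 8 < 42, loop
  ADD #5: R0 = 8 + 2 = 10  → 10 < 42, loop
  ADD #6: R0 = 10 + 2 = 12  → 12 < 42, loop
  ADD #7: R0 = 12 + 2 = 14  → 14 < 42, loop
  ADD #8: R0 = 14 + 2 = 16  → 16 < 42, loop
  ADD #9: R0 = 16 + 2 = 18  → 18 < 42, loop
  ADD #10: R0 = 18 + 2 = 20  → 20 < 42, loop
  ADD #11: R0 = 20 + 2 = 22  → 22 < 42, loop
  ADD #12: R0 = 22 + 2 = 24  → 24 < 42, loop
  ADD #13: R0 = 24 + 2 = 26  → 26 < 42, loop
  ADD #14: R0 = 26 + 2 = 28  → 28 < 42, loop
  ADD #15: R0 = 28 + 2 = 30  → 30 < 42, loop
  ADD #16: R0 = 30 + 2 = 32  → 32 < 42, loop
  ADD #17: R0 = 32 + 2 = 34  → 34 < 42, loop
  ADD #18: R0 = 34 + 2 = 36  → 36 < 42, loop
  ADD #19: R0 = 36 + 2 = 38  → 38 < 42, loop
  ADD #20: R0 = 38 + 2 = 40  → 40 < 42, loop
  ADD #21: R0 = 40 + 2 = 42  → 42 >= 42, exit
Total ADD instructions: 21

21


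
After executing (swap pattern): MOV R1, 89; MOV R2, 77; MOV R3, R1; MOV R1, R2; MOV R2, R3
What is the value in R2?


Register state trace (swap pattern):
  MOV R1, 89  → R1 = 89
  MOV R2, 77  → R2 = 77
  MOV R3, R1  → R3 = 89  (save R1)
  MOV R1, R2  → R1 = 77  (R1 gets R2's value)
  MOV R2, R3  → R2 = 89  (R2 gets saved value)
Final: R2 = 89

89


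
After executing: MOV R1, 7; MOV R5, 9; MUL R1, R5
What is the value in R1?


Register state trace:
  MOV R1, 7  → R1 = 7
  MOV R5, 9  → R5 = 9
  MUL R1, R5  → R1 = 7 * 9 = 63
Final: R1 = 63

63


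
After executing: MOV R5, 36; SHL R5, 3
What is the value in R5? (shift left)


Register state trace:
  MOV R5, 36  → R5 = 36
  SHL R5, 3  → R5 = 36 << 3 = 36 * 2^3 = 288
Final: R5 = 288

288


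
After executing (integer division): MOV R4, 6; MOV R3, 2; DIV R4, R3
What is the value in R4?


Register state trace:
  MOV R4, 6  → R4 = 6
  MOV R3, 2  → R3 = 2
  DIV R4, R3  → R4 = 6 // 2 = 3
Final: R4 = 3

3


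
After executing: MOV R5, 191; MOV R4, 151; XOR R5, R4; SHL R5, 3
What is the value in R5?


Register state trace:
  MOV R5, 191  → R5 = 191 (0b10111111)
  MOV R4, 151  → R4 = 151 (0b10010111)
  XOR R5, R4  → R5 = 191 XOR 151 = 40 (0b00101000)
  SHL R5, 3  → R5 = 40 << 3 = 320
Final: R5 = 320

320


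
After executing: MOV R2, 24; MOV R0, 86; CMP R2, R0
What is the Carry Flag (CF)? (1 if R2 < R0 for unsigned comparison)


Register state trace:
  MOV R2, 24  → R2 = 24
  MOV R0, 86  → R0 = 86
  CMP R2, R0  → unsigned 24 - 86: borrow occurs
  24 < 86, so CF = 1
CF = 1

1


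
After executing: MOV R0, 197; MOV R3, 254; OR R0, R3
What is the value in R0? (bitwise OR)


Register state trace:
  MOV R0, 197  → R0 = 197 (0b11000101)
  MOV R3, 254  → R3 = 254 (0b11111110)
  OR R0, R3   → R0 = 197 OR 254 = 255 (0b11111111)
Final: R0 = 255

255


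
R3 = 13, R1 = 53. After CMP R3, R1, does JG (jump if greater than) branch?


Trace:
  R3 = 13, R1 = 53
  CMP R3, R1  → compares 13 vs 53
  JG checks: is 13 greater than 53?
  13 < 53, so condition is false
Branch taken: No

No


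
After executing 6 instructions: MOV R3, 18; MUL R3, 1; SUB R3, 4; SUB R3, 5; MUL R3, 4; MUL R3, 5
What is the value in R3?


Register state trace:
  MOV R3, 18  → R3 = 18
  MUL R3, 1  → R3 = 18 * 1 = 18
  SUB R3, 4  → R3 = 18 - 4 = 14
  SUB R3, 5  → R3 = 14 - 5 = 9
  MUL R3, 4  → R3 = 9 * 4 = 36
  MUL R3, 5  → R3 = 36 * 5 = 180
Final: R3 = 180

180


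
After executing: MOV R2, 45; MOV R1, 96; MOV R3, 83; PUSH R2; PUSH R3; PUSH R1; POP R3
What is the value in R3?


Stack trace (top is rightmost):
  MOV R2, 45  → R2 = 45
  MOV R1, 96  → R1 = 96
  MOV R3, 83  → R3 = 83
  PUSH R2  → stack: [45]
  PUSH R3  → stack: [45, 83]
  PUSH R1  → stack: [45, 83, 96]
  POP R3  → R3 = 96, stack: [45, 83]
Final: R3 = 96

96


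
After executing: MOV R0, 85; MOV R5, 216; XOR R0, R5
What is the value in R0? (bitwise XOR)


Register state trace:
  MOV R0, 85  → R0 = 85 (0b01010101)
  MOV R5, 216  → R5 = 216 (0b11011000)
  XOR R0, R5  → R0 = 85 XOR 216 = 141 (0b10001101)
Final: R0 = 141

141


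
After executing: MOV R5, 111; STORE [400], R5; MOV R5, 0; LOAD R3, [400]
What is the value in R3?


Register and memory trace:
  MOV R5, 111  → R5 = 111
  STORE [400], R5  → mem[400] = 111
  MOV R5, 0  → R5 = 0
  LOAD R3, [400]  → R3 = mem[400] = 111
Final: R3 = 111

111


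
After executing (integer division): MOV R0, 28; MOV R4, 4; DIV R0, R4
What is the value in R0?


Register state trace:
  MOV R0, 28  → R0 = 28
  MOV R4, 4  → R4 = 4
  DIV R0, R4  → R0 = 28 // 4 = 7
Final: R0 = 7

7


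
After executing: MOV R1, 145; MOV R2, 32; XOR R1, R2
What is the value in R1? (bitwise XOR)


Register state trace:
  MOV R1, 145  → R1 = 145 (0b10010001)
  MOV R2, 32  → R2 = 32 (0b00100000)
  XOR R1, R2  → R1 = 145 XOR 32 = 177 (0b10110001)
Final: R1 = 177

177


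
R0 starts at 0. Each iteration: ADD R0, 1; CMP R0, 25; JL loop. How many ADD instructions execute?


Loop trace (R0 starts at 0, target 25, step 1):
  ADD #1: R0 = 0 + 1 = 1  → 1 < 25, loop
  ADD #2: R0 = 1 + 1 = 2  → 2 < 25, loop
  ADD #3: R0 = 2 + 1 = 3  → 3 < 25, loop
  ADD #4: R0 = 3 + 1 = 4  → 4 < 25, loop
  ADD #5: R0 = 4 + 1 = 5  → 5 < 25, loop
  ADD #6: R0 = 5 + 1 = 6  → 6 < 25, loop
  ADD #7: R0 = 6 + 1 = 7  → 7 < 25, loop
  ADD #8: R0 = 7 + 1 = 8  → 8 < 25, loop
  ADD #9: R0 = 8 + 1 = 9  → 9 < 25, loop
  ADD #10: R0 = 9 + 1 = 10  → 10 < 25, loop
  ADD #11: R0 = 10 + 1 = 11  → 11 < 25, loop
  ADD #12: R0 = 11 + 1 = 12  → 12 < 25, loop
  ADD #13: R0 = 12 + 1 = 13  → 13 < 25, loop
  ADD #14: R0 = 13 + 1 = 14  → 14 < 25, loop
  ADD #15: R0 = 14 + 1 = 15  → 15 < 25, loop
  ADD #16: R0 = 15 + 1 = 16  → 16 < 25, loop
  ADD #17: R0 = 16 + 1 = 17  → 17 < 25, loop
  ADD #18: R0 = 17 + 1 = 18  → 18 < 25, loop
  ADD #19: R0 = 18 + 1 = 19  → 19 < 25, loop
  ADD #20: R0 = 19 + 1 = 20  → 20 < 25, loop
  ADD #21: R0 = 20 + 1 = 21  → 21 < 25, loop
  ADD #22: R0 = 21 + 1 = 22  → 22 < 25, loop
  ADD #23: R0 = 22 + 1 = 23  → 23 < 25, loop
  ADD #24: R0 = 23 + 1 = 24  → 24 < 25, loop
  ADD #25: R0 = 24 + 1 = 25  → 25 >= 25, exit
Total ADD instructions: 25

25


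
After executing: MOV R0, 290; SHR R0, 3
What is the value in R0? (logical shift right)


Register state trace:
  MOV R0, 290  → R0 = 290
  SHR R0, 3  → R0 = 290 >> 3 = 290 // 2^3 = 36
Final: R0 = 36

36


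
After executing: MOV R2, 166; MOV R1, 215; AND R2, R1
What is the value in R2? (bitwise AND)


Register state trace:
  MOV R2, 166  → R2 = 166 (0b10100110)
  MOV R1, 215  → R1 = 215 (0b11010111)
  AND R2, R1  → R2 = 166 AND 215 = 134 (0b10000110)
Final: R2 = 134

134


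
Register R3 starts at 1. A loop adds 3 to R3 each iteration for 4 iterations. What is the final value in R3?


Starting value: R3 = 1
  Iter 1: R3 = 1 + 3 = 4
  Iter 2: R3 = 4 + 3 = 7
  Iter 3: R3 = 7 + 3 = 10
  Iter 4: R3 = 10 + 3 = 13
Final: R3 = 13

13


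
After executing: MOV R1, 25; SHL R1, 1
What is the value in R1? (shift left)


Register state trace:
  MOV R1, 25  → R1 = 25
  SHL R1, 1  → R1 = 25 << 1 = 25 * 2^1 = 50
Final: R1 = 50

50


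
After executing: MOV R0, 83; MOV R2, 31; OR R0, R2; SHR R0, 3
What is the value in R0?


Register state trace:
  MOV R0, 83  → R0 = 83 (0b01010011)
  MOV R2, 31  → R2 = 31 (0b00011111)
  OR R0, R2  → R0 = 83 OR 31 = 95 (0b01011111)
  SHR R0, 3  → R0 = 95 >> 3 = 11
Final: R0 = 11

11


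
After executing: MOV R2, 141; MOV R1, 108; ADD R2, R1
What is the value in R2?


Register state trace:
  MOV R2, 141  → R2 = 141
  MOV R1, 108  → R1 = 108
  ADD R2, R1  → R2 = 141 + 108 = 249
Final: R2 = 249

249


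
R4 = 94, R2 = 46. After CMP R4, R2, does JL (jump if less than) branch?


Trace:
  R4 = 94, R2 = 46
  CMP R4, R2  → compares 94 vs 46
  JL checks: is 94 less than 46?
  94 > 46, so condition is false
Branch taken: No

No


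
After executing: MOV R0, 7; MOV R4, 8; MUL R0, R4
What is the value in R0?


Register state trace:
  MOV R0, 7  → R0 = 7
  MOV R4, 8  → R4 = 8
  MUL R0, R4  → R0 = 7 * 8 = 56
Final: R0 = 56

56


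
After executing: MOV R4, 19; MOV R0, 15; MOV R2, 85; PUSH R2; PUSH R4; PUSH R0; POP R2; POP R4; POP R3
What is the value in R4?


Stack trace (top is rightmost):
  MOV R4, 19  → R4 = 19
  MOV R0, 15  → R0 = 15
  MOV R2, 85  → R2 = 85
  PUSH R2  → stack: [85]
  PUSH R4  → stack: [85, 19]
  PUSH R0  → stack: [85, 19, 15]
  POP R2  → R2 = 15, stack: [85, 19]
  POP R4  → R4 = 19, stack: [85]
  POP R3  → R3 = 85, stack: []
Final: R4 = 19

19


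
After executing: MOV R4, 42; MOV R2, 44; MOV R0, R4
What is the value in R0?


Register state trace:
  MOV R4, 42  → R4 = 42
  MOV R2, 44  → R2 = 44
  MOV R0, R4  → R0 = 42
Final: R0 = 42

42


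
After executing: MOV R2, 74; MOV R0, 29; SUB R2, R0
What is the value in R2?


Register state trace:
  MOV R2, 74  → R2 = 74
  MOV R0, 29  → R0 = 29
  SUB R2, R0  → R2 = 74 - 29 = 45
Final: R2 = 45

45


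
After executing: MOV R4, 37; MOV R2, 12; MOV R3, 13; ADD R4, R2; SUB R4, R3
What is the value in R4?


Register state trace:
  MOV R4, 37  → R4 = 37
  MOV R2, 12  → R2 = 12
  MOV R3, 13  → R3 = 13
  ADD R4, R2  → R4 = 37 + 12 = 49
  SUB R4, R3  → R4 = 49 - 13 = 36
Final: R4 = 36

36


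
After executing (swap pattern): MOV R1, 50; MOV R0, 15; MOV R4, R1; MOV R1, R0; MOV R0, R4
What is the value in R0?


Register state trace (swap pattern):
  MOV R1, 50  → R1 = 50
  MOV R0, 15  → R0 = 15
  MOV R4, R1  → R4 = 50  (save R1)
  MOV R1, R0  → R1 = 15  (R1 gets R0's value)
  MOV R0, R4  → R0 = 50  (R0 gets saved value)
Final: R0 = 50

50


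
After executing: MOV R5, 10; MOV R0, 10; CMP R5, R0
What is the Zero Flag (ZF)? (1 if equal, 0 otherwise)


Register state trace:
  MOV R5, 10  → R5 = 10
  MOV R0, 10  → R0 = 10
  CMP R5, R0  → computes 10 - 10 = 0
  Result is zero, so values are equal
ZF = 1

1


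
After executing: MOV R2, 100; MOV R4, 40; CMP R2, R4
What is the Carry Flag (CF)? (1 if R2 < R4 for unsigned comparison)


Register state trace:
  MOV R2, 100  → R2 = 100
  MOV R4, 40  → R4 = 40
  CMP R2, R4  → unsigned 100 - 40: no borrow
  100 >= 40, so CF = 0
CF = 0

0


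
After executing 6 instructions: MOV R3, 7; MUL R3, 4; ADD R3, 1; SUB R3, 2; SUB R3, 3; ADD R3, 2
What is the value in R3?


Register state trace:
  MOV R3, 7  → R3 = 7
  MUL R3, 4  → R3 = 7 * 4 = 28
  ADD R3, 1  → R3 = 28 + 1 = 29
  SUB R3, 2  → R3 = 29 - 2 = 27
  SUB R3, 3  → R3 = 27 - 3 = 24
  ADD R3, 2  → R3 = 24 + 2 = 26
Final: R3 = 26

26


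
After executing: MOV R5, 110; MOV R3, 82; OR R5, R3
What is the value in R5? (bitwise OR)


Register state trace:
  MOV R5, 110  → R5 = 110 (0b01101110)
  MOV R3, 82  → R3 = 82 (0b01010010)
  OR R5, R3   → R5 = 110 OR 82 = 126 (0b01111110)
Final: R5 = 126

126


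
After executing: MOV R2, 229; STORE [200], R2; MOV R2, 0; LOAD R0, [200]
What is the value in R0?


Register and memory trace:
  MOV R2, 229  → R2 = 229
  STORE [200], R2  → mem[200] = 229
  MOV R2, 0  → R2 = 0
  LOAD R0, [200]  → R0 = mem[200] = 229
Final: R0 = 229

229


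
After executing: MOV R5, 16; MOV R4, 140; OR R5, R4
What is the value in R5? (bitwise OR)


Register state trace:
  MOV R5, 16  → R5 = 16 (0b00010000)
  MOV R4, 140  → R4 = 140 (0b10001100)
  OR R5, R4   → R5 = 16 OR 140 = 156 (0b10011100)
Final: R5 = 156

156


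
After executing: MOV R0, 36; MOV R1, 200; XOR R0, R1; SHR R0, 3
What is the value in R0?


Register state trace:
  MOV R0, 36  → R0 = 36 (0b00100100)
  MOV R1, 200  → R1 = 200 (0b11001000)
  XOR R0, R1  → R0 = 36 XOR 200 = 236 (0b11101100)
  SHR R0, 3  → R0 = 236 >> 3 = 29
Final: R0 = 29

29


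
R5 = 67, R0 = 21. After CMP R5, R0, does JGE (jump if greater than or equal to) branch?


Trace:
  R5 = 67, R0 = 21
  CMP R5, R0  → compares 67 vs 21
  JGE checks: is 67 greater than or equal to 21?
  67 > 21, so condition is true
Branch taken: Yes

Yes


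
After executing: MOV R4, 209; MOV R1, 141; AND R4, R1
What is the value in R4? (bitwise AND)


Register state trace:
  MOV R4, 209  → R4 = 209 (0b11010001)
  MOV R1, 141  → R1 = 141 (0b10001101)
  AND R4, R1  → R4 = 209 AND 141 = 129 (0b10000001)
Final: R4 = 129

129


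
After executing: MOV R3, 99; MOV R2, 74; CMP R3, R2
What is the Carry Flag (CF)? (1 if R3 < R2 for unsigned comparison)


Register state trace:
  MOV R3, 99  → R3 = 99
  MOV R2, 74  → R2 = 74
  CMP R3, R2  → unsigned 99 - 74: no borrow
  99 >= 74, so CF = 0
CF = 0

0


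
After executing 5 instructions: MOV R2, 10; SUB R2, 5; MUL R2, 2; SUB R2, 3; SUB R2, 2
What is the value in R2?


Register state trace:
  MOV R2, 10  → R2 = 10
  SUB R2, 5  → R2 = 10 - 5 = 5
  MUL R2, 2  → R2 = 5 * 2 = 10
  SUB R2, 3  → R2 = 10 - 3 = 7
  SUB R2, 2  → R2 = 7 - 2 = 5
Final: R2 = 5

5


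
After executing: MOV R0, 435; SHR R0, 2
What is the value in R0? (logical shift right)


Register state trace:
  MOV R0, 435  → R0 = 435
  SHR R0, 2  → R0 = 435 >> 2 = 435 // 2^2 = 108
Final: R0 = 108

108


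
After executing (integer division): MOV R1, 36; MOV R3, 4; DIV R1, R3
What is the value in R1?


Register state trace:
  MOV R1, 36  → R1 = 36
  MOV R3, 4  → R3 = 4
  DIV R1, R3  → R1 = 36 // 4 = 9
Final: R1 = 9

9


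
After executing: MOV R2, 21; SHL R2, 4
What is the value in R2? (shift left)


Register state trace:
  MOV R2, 21  → R2 = 21
  SHL R2, 4  → R2 = 21 << 4 = 21 * 2^4 = 336
Final: R2 = 336

336


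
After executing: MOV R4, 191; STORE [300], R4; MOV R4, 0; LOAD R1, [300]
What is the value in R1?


Register and memory trace:
  MOV R4, 191  → R4 = 191
  STORE [300], R4  → mem[300] = 191
  MOV R4, 0  → R4 = 0
  LOAD R1, [300]  → R1 = mem[300] = 191
Final: R1 = 191

191


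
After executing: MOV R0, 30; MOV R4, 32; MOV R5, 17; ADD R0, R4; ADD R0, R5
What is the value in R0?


Register state trace:
  MOV R0, 30  → R0 = 30
  MOV R4, 32  → R4 = 32
  MOV R5, 17  → R5 = 17
  ADD R0, R4  → R0 = 30 + 32 = 62
  ADD R0, R5  → R0 = 62 + 17 = 79
Final: R0 = 79

79


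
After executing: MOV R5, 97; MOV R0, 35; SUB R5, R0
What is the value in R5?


Register state trace:
  MOV R5, 97  → R5 = 97
  MOV R0, 35  → R0 = 35
  SUB R5, R0  → R5 = 97 - 35 = 62
Final: R5 = 62

62


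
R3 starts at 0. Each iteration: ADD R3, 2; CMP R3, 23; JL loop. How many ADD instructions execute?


Loop trace (R3 starts at 0, target 23, step 2):
  ADD #1: R3 = 0 + 2 = 2  → 2 < 23, loop
  ADD #2: R3 = 2 + 2 = 4  → 4 < 23, loop
  ADD #3: R3 = 4 + 2 = 6  → 6 < 23, loop
  ADD #4: R3 = 6 + 2 = 8  → 8 < 23, loop
  ADD #5: R3 = 8 + 2 = 10  → 10 < 23, loop
  ADD #6: R3 = 10 + 2 = 12  → 12 < 23, loop
  ADD #7: R3 = 12 + 2 = 14  → 14 < 23, loop
  ADD #8: R3 = 14 + 2 = 16  → 16 < 23, loop
  ADD #9: R3 = 16 + 2 = 18  → 18 < 23, loop
  ADD #10: R3 = 18 + 2 = 20  → 20 < 23, loop
  ADD #11: R3 = 20 + 2 = 22  → 22 < 23, loop
  ADD #12: R3 = 22 + 2 = 24  → 24 >= 23, exit
Total ADD instructions: 12

12


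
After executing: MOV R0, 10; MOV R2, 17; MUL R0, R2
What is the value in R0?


Register state trace:
  MOV R0, 10  → R0 = 10
  MOV R2, 17  → R2 = 17
  MUL R0, R2  → R0 = 10 * 17 = 170
Final: R0 = 170

170


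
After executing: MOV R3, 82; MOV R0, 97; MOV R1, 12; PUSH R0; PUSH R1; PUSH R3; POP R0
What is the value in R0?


Stack trace (top is rightmost):
  MOV R3, 82  → R3 = 82
  MOV R0, 97  → R0 = 97
  MOV R1, 12  → R1 = 12
  PUSH R0  → stack: [97]
  PUSH R1  → stack: [97, 12]
  PUSH R3  → stack: [97, 12, 82]
  POP R0  → R0 = 82, stack: [97, 12]
Final: R0 = 82

82


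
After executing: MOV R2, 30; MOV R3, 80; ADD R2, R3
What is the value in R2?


Register state trace:
  MOV R2, 30  → R2 = 30
  MOV R3, 80  → R3 = 80
  ADD R2, R3  → R2 = 30 + 80 = 110
Final: R2 = 110

110


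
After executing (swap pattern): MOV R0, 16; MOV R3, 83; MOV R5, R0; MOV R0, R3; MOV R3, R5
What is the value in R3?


Register state trace (swap pattern):
  MOV R0, 16  → R0 = 16
  MOV R3, 83  → R3 = 83
  MOV R5, R0  → R5 = 16  (save R0)
  MOV R0, R3  → R0 = 83  (R0 gets R3's value)
  MOV R3, R5  → R3 = 16  (R3 gets saved value)
Final: R3 = 16

16


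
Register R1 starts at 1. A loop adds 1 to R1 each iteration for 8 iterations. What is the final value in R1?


Starting value: R1 = 1
  Iter 1: R1 = 1 + 1 = 2
  Iter 2: R1 = 2 + 1 = 3
  Iter 3: R1 = 3 + 1 = 4
  Iter 4: R1 = 4 + 1 = 5
  Iter 5: R1 = 5 + 1 = 6
  Iter 6: R1 = 6 + 1 = 7
  Iter 7: R1 = 7 + 1 = 8
  Iter 8: R1 = 8 + 1 = 9
Final: R1 = 9

9


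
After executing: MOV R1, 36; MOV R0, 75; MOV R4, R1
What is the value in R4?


Register state trace:
  MOV R1, 36  → R1 = 36
  MOV R0, 75  → R0 = 75
  MOV R4, R1  → R4 = 36
Final: R4 = 36

36


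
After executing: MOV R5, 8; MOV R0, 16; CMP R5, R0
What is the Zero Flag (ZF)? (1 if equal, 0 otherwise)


Register state trace:
  MOV R5, 8  → R5 = 8
  MOV R0, 16  → R0 = 16
  CMP R5, R0  → computes 8 - 16 = -8
  Result is nonzero, so values are not equal
ZF = 0

0


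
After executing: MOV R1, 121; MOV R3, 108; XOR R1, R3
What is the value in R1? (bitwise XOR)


Register state trace:
  MOV R1, 121  → R1 = 121 (0b01111001)
  MOV R3, 108  → R3 = 108 (0b01101100)
  XOR R1, R3  → R1 = 121 XOR 108 = 21 (0b00010101)
Final: R1 = 21

21


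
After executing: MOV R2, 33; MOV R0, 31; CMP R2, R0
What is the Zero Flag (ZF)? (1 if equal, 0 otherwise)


Register state trace:
  MOV R2, 33  → R2 = 33
  MOV R0, 31  → R0 = 31
  CMP R2, R0  → computes 33 - 31 = 2
  Result is nonzero, so values are not equal
ZF = 0

0


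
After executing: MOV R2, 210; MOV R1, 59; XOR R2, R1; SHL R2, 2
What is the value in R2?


Register state trace:
  MOV R2, 210  → R2 = 210 (0b11010010)
  MOV R1, 59  → R1 = 59 (0b00111011)
  XOR R2, R1  → R2 = 210 XOR 59 = 233 (0b11101001)
  SHL R2, 2  → R2 = 233 << 2 = 932
Final: R2 = 932

932


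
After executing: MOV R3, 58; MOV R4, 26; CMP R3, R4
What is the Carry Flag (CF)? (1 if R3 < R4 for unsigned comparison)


Register state trace:
  MOV R3, 58  → R3 = 58
  MOV R4, 26  → R4 = 26
  CMP R3, R4  → unsigned 58 - 26: no borrow
  58 >= 26, so CF = 0
CF = 0

0


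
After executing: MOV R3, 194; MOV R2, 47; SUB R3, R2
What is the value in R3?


Register state trace:
  MOV R3, 194  → R3 = 194
  MOV R2, 47  → R2 = 47
  SUB R3, R2  → R3 = 194 - 47 = 147
Final: R3 = 147

147


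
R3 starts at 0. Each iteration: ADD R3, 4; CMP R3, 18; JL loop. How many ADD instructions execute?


Loop trace (R3 starts at 0, target 18, step 4):
  ADD #1: R3 = 0 + 4 = 4  → 4 < 18, loop
  ADD #2: R3 = 4 + 4 = 8  → 8 < 18, loop
  ADD #3: R3 = 8 + 4 = 12  → 12 < 18, loop
  ADD #4: R3 = 12 + 4 = 16  → 16 < 18, loop
  ADD #5: R3 = 16 + 4 = 20  → 20 >= 18, exit
Total ADD instructions: 5

5


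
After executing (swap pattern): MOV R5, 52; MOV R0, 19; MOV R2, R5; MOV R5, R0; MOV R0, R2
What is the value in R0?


Register state trace (swap pattern):
  MOV R5, 52  → R5 = 52
  MOV R0, 19  → R0 = 19
  MOV R2, R5  → R2 = 52  (save R5)
  MOV R5, R0  → R5 = 19  (R5 gets R0's value)
  MOV R0, R2  → R0 = 52  (R0 gets saved value)
Final: R0 = 52

52


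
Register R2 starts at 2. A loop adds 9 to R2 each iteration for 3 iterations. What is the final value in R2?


Starting value: R2 = 2
  Iter 1: R2 = 2 + 9 = 11
  Iter 2: R2 = 11 + 9 = 20
  Iter 3: R2 = 20 + 9 = 29
Final: R2 = 29

29


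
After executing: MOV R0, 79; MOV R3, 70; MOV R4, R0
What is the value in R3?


Register state trace:
  MOV R0, 79  → R0 = 79
  MOV R3, 70  → R3 = 70
  MOV R4, R0  → R4 = 79
Final: R3 = 70

70


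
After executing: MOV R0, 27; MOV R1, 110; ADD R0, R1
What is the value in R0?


Register state trace:
  MOV R0, 27  → R0 = 27
  MOV R1, 110  → R1 = 110
  ADD R0, R1  → R0 = 27 + 110 = 137
Final: R0 = 137

137


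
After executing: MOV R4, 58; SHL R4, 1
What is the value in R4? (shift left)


Register state trace:
  MOV R4, 58  → R4 = 58
  SHL R4, 1  → R4 = 58 << 1 = 58 * 2^1 = 116
Final: R4 = 116

116


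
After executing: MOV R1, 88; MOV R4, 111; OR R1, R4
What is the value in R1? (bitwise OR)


Register state trace:
  MOV R1, 88  → R1 = 88 (0b01011000)
  MOV R4, 111  → R4 = 111 (0b01101111)
  OR R1, R4   → R1 = 88 OR 111 = 127 (0b01111111)
Final: R1 = 127

127


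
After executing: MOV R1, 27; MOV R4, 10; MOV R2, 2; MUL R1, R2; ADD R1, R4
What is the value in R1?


Register state trace:
  MOV R1, 27  → R1 = 27
  MOV R4, 10  → R4 = 10
  MOV R2, 2  → R2 = 2
  MUL R1, R2  → R1 = 27 * 2 = 54
  ADD R1, R4  → R1 = 54 + 10 = 64
Final: R1 = 64

64


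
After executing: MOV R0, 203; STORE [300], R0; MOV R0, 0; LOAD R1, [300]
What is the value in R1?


Register and memory trace:
  MOV R0, 203  → R0 = 203
  STORE [300], R0  → mem[300] = 203
  MOV R0, 0  → R0 = 0
  LOAD R1, [300]  → R1 = mem[300] = 203
Final: R1 = 203

203


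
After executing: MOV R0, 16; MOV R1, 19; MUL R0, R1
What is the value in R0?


Register state trace:
  MOV R0, 16  → R0 = 16
  MOV R1, 19  → R1 = 19
  MUL R0, R1  → R0 = 16 * 19 = 304
Final: R0 = 304

304


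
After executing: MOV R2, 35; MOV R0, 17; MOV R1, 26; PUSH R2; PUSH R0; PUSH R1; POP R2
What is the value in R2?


Stack trace (top is rightmost):
  MOV R2, 35  → R2 = 35
  MOV R0, 17  → R0 = 17
  MOV R1, 26  → R1 = 26
  PUSH R2  → stack: [35]
  PUSH R0  → stack: [35, 17]
  PUSH R1  → stack: [35, 17, 26]
  POP R2  → R2 = 26, stack: [35, 17]
Final: R2 = 26

26


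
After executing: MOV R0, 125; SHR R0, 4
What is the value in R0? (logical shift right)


Register state trace:
  MOV R0, 125  → R0 = 125
  SHR R0, 4  → R0 = 125 >> 4 = 125 // 2^4 = 7
Final: R0 = 7

7


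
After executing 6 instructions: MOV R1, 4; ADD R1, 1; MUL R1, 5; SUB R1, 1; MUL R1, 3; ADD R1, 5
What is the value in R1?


Register state trace:
  MOV R1, 4  → R1 = 4
  ADD R1, 1  → R1 = 4 + 1 = 5
  MUL R1, 5  → R1 = 5 * 5 = 25
  SUB R1, 1  → R1 = 25 - 1 = 24
  MUL R1, 3  → R1 = 24 * 3 = 72
  ADD R1, 5  → R1 = 72 + 5 = 77
Final: R1 = 77

77


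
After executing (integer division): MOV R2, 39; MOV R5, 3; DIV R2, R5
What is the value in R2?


Register state trace:
  MOV R2, 39  → R2 = 39
  MOV R5, 3  → R5 = 3
  DIV R2, R5  → R2 = 39 // 3 = 13
Final: R2 = 13

13


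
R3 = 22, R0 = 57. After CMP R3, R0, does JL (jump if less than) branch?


Trace:
  R3 = 22, R0 = 57
  CMP R3, R0  → compares 22 vs 57
  JL checks: is 22 less than 57?
  22 < 57, so condition is true
Branch taken: Yes

Yes


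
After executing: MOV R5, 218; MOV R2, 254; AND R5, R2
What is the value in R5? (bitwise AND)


Register state trace:
  MOV R5, 218  → R5 = 218 (0b11011010)
  MOV R2, 254  → R2 = 254 (0b11111110)
  AND R5, R2  → R5 = 218 AND 254 = 218 (0b11011010)
Final: R5 = 218

218


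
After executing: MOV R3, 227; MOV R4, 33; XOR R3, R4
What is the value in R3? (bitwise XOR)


Register state trace:
  MOV R3, 227  → R3 = 227 (0b11100011)
  MOV R4, 33  → R4 = 33 (0b00100001)
  XOR R3, R4  → R3 = 227 XOR 33 = 194 (0b11000010)
Final: R3 = 194

194


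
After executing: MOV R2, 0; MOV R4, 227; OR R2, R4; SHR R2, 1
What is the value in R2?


Register state trace:
  MOV R2, 0  → R2 = 0 (0b00000000)
  MOV R4, 227  → R4 = 227 (0b11100011)
  OR R2, R4  → R2 = 0 OR 227 = 227 (0b11100011)
  SHR R2, 1  → R2 = 227 >> 1 = 113
Final: R2 = 113

113


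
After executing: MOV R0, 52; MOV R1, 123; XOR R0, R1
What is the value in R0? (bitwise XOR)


Register state trace:
  MOV R0, 52  → R0 = 52 (0b00110100)
  MOV R1, 123  → R1 = 123 (0b01111011)
  XOR R0, R1  → R0 = 52 XOR 123 = 79 (0b01001111)
Final: R0 = 79

79


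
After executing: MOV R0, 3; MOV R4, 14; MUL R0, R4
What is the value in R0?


Register state trace:
  MOV R0, 3  → R0 = 3
  MOV R4, 14  → R4 = 14
  MUL R0, R4  → R0 = 3 * 14 = 42
Final: R0 = 42

42


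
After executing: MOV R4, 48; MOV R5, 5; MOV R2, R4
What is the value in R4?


Register state trace:
  MOV R4, 48  → R4 = 48
  MOV R5, 5  → R5 = 5
  MOV R2, R4  → R2 = 48
Final: R4 = 48

48


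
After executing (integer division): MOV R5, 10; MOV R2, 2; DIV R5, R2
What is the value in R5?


Register state trace:
  MOV R5, 10  → R5 = 10
  MOV R2, 2  → R2 = 2
  DIV R5, R2  → R5 = 10 // 2 = 5
Final: R5 = 5

5


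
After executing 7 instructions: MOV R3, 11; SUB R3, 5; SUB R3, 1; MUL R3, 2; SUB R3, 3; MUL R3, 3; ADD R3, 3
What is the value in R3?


Register state trace:
  MOV R3, 11  → R3 = 11
  SUB R3, 5  → R3 = 11 - 5 = 6
  SUB R3, 1  → R3 = 6 - 1 = 5
  MUL R3, 2  → R3 = 5 * 2 = 10
  SUB R3, 3  → R3 = 10 - 3 = 7
  MUL R3, 3  → R3 = 7 * 3 = 21
  ADD R3, 3  → R3 = 21 + 3 = 24
Final: R3 = 24

24


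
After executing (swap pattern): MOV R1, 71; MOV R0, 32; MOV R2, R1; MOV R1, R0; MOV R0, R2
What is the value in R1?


Register state trace (swap pattern):
  MOV R1, 71  → R1 = 71
  MOV R0, 32  → R0 = 32
  MOV R2, R1  → R2 = 71  (save R1)
  MOV R1, R0  → R1 = 32  (R1 gets R0's value)
  MOV R0, R2  → R0 = 71  (R0 gets saved value)
Final: R1 = 32

32
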